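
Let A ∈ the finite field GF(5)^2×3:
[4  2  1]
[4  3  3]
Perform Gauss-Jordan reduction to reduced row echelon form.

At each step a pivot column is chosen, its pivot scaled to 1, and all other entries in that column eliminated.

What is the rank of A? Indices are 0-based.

step 1: normalize row 0 (÷4) = (1, 3, 4)
  row 1: subtract 4×row0 = (0, 1, 2)
step 2: normalize row 1 (÷1) = (0, 1, 2)
  row 0: subtract 3×row1 = (1, 0, 3)

rank = 2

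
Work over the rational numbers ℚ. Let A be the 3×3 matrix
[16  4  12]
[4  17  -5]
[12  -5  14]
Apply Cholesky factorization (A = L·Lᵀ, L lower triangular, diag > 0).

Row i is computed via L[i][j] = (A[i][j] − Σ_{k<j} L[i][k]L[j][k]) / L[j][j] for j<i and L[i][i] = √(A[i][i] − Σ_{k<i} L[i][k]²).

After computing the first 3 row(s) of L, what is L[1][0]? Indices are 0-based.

L[1][0] = 1

Step 1: L[0][0] = √(16) = 4.
  L[1][0] = (4) / L[0][0] = 1.
Step 2: L[1][1] = √(16) = 4.
  L[2][0] = (12) / L[0][0] = 3.
  L[2][1] = (-8) / L[1][1] = -2.
Step 3: L[2][2] = √(1) = 1.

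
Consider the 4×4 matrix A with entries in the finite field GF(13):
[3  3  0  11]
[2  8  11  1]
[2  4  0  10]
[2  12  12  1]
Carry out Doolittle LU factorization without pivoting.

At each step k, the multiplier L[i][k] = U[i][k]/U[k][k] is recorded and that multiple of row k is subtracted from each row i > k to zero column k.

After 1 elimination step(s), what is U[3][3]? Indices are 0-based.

[col 0] pivot 3
  R1 -= 5*R0 → (0, 6, 11, 11)  (L[1][0] := 5)
  R2 -= 5*R0 → (0, 2, 0, 7)  (L[2][0] := 5)
  R3 -= 5*R0 → (0, 10, 12, 11)  (L[3][0] := 5)

U[3][3] = 11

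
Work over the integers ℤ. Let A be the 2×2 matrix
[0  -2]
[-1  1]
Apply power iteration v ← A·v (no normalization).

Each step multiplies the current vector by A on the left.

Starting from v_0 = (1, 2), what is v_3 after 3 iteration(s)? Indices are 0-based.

v_3 = (-10, 7)

v_0 = (1, 2).
v_1 = A·v_0 = (-4, 1).
v_2 = A·v_1 = (-2, 5).
v_3 = A·v_2 = (-10, 7).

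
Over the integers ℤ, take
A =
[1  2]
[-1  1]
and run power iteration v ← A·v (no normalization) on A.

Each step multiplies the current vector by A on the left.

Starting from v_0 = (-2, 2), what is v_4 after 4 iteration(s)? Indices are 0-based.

v_4 = (-2, -22)

v_0 = (-2, 2).
v_1 = A·v_0 = (2, 4).
v_2 = A·v_1 = (10, 2).
v_3 = A·v_2 = (14, -8).
v_4 = A·v_3 = (-2, -22).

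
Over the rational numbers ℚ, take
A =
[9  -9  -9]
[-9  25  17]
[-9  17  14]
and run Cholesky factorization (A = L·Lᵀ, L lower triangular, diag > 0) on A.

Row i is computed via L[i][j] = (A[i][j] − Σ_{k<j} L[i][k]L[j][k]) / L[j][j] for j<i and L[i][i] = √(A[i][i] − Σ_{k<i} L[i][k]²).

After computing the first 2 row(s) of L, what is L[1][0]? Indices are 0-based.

Step 1: L[0][0] = √(9) = 3.
  L[1][0] = (-9) / L[0][0] = -3.
Step 2: L[1][1] = √(16) = 4.

L[1][0] = -3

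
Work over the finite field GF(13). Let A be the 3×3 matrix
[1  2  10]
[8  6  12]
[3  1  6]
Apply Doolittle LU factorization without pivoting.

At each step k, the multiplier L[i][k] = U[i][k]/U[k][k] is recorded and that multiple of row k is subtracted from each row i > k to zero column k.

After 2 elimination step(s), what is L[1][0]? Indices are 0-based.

L[1][0] = 8

k=0: U[0][0]=1
  eliminate (1,0): mult=8, new row 1: (0, 3, 10); set L[1][0]=8
  eliminate (2,0): mult=3, new row 2: (0, 8, 2); set L[2][0]=3
k=1: U[1][1]=3
  eliminate (2,1): mult=7, new row 2: (0, 0, 10); set L[2][1]=7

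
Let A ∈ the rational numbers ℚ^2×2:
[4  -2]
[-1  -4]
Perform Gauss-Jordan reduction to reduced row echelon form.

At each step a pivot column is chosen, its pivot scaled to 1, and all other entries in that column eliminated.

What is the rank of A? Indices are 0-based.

step 1: normalize row 0 (÷4) = (1, -1/2)
  row 1: subtract -1×row0 = (0, -9/2)
step 2: normalize row 1 (÷-9/2) = (0, 1)
  row 0: subtract -1/2×row1 = (1, 0)

rank = 2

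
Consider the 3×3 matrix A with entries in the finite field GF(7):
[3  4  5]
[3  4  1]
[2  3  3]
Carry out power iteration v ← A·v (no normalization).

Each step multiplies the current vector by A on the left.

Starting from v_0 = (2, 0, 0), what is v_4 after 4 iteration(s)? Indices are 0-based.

v_4 = (1, 3, 4)

v_0 = (2, 0, 0).
v_1 = A·v_0 = (6, 6, 4).
v_2 = A·v_1 = (6, 4, 0).
v_3 = A·v_2 = (6, 6, 3).
v_4 = A·v_3 = (1, 3, 4).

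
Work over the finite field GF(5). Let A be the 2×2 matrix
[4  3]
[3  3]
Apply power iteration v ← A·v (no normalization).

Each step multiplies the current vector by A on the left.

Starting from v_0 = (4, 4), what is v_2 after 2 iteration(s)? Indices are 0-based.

v_0 = (4, 4).
v_1 = A·v_0 = (3, 4).
v_2 = A·v_1 = (4, 1).

v_2 = (4, 1)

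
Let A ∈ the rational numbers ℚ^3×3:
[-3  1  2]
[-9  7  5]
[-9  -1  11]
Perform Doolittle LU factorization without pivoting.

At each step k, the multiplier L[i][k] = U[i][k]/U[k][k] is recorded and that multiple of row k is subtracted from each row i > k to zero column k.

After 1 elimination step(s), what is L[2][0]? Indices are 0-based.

[col 0] pivot -3
  R1 -= 3*R0 → (0, 4, -1)  (L[1][0] := 3)
  R2 -= 3*R0 → (0, -4, 5)  (L[2][0] := 3)

L[2][0] = 3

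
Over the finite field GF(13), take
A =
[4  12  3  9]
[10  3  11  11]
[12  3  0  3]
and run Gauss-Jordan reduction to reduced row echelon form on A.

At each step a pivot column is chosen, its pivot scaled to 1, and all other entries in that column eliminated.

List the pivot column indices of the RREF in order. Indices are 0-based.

[1] R0 /= 4  ⇒  (1, 3, 4, 12)
     R1 -= 10·R0  ⇒  (0, 12, 10, 8)
     R2 -= 12·R0  ⇒  (0, 6, 4, 2)
[2] R1 /= 12  ⇒  (0, 1, 3, 5)
     R0 -= 3·R1  ⇒  (1, 0, 8, 10)
     R2 -= 6·R1  ⇒  (0, 0, 12, 11)
[3] R2 /= 12  ⇒  (0, 0, 1, 2)
     R0 -= 8·R2  ⇒  (1, 0, 0, 7)
     R1 -= 3·R2  ⇒  (0, 1, 0, 12)

pivot columns: 0, 1, 2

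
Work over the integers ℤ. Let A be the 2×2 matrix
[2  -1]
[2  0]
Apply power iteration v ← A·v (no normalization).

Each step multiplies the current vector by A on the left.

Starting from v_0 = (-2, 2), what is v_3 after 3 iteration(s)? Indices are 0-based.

v_0 = (-2, 2).
v_1 = A·v_0 = (-6, -4).
v_2 = A·v_1 = (-8, -12).
v_3 = A·v_2 = (-4, -16).

v_3 = (-4, -16)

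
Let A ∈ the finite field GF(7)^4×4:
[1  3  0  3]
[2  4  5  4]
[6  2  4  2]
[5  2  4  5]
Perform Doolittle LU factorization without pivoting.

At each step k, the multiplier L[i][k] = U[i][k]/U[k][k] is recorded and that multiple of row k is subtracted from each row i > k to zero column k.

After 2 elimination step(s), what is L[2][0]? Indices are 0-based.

L[2][0] = 6

Step 1: pivot at (0,0) is 1.
  row1 ← row1 − (2)·row0  ⇒  L[1][0]=2, U row1=(0, 5, 5, 5)
  row2 ← row2 − (6)·row0  ⇒  L[2][0]=6, U row2=(0, 5, 4, 5)
  row3 ← row3 − (5)·row0  ⇒  L[3][0]=5, U row3=(0, 1, 4, 4)
Step 2: pivot at (1,1) is 5.
  row2 ← row2 − (1)·row1  ⇒  L[2][1]=1, U row2=(0, 0, 6, 0)
  row3 ← row3 − (3)·row1  ⇒  L[3][1]=3, U row3=(0, 0, 3, 3)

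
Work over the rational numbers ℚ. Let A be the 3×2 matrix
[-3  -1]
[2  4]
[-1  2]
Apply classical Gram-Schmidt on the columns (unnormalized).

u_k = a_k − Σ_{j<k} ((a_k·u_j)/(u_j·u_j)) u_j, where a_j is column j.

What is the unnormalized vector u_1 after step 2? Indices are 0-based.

Step 1: u_0 = a_0 = (-3, 2, -1).
Step 2: u_1 = a_1 − (9/14)·u_0 = (13/14, 19/7, 37/14).

u_1 = (13/14, 19/7, 37/14)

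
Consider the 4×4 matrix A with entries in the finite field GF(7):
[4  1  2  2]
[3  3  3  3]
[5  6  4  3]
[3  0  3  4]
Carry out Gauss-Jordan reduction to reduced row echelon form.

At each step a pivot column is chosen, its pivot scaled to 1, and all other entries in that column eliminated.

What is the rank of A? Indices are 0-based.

rank = 4

step 1: normalize row 0 (÷4) = (1, 2, 4, 4)
  row 1: subtract 3×row0 = (0, 4, 5, 5)
  row 2: subtract 5×row0 = (0, 3, 5, 4)
  row 3: subtract 3×row0 = (0, 1, 5, 6)
step 2: normalize row 1 (÷4) = (0, 1, 3, 3)
  row 0: subtract 2×row1 = (1, 0, 5, 5)
  row 2: subtract 3×row1 = (0, 0, 3, 2)
  row 3: subtract 1×row1 = (0, 0, 2, 3)
step 3: normalize row 2 (÷3) = (0, 0, 1, 3)
  row 0: subtract 5×row2 = (1, 0, 0, 4)
  row 1: subtract 3×row2 = (0, 1, 0, 1)
  row 3: subtract 2×row2 = (0, 0, 0, 4)
step 4: normalize row 3 (÷4) = (0, 0, 0, 1)
  row 0: subtract 4×row3 = (1, 0, 0, 0)
  row 1: subtract 1×row3 = (0, 1, 0, 0)
  row 2: subtract 3×row3 = (0, 0, 1, 0)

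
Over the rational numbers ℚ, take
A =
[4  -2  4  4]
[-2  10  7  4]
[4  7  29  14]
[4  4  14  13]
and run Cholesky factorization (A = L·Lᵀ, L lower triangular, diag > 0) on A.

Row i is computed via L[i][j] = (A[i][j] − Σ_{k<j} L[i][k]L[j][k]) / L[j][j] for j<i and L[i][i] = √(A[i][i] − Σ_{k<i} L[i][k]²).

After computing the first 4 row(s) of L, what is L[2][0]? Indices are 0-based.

Step 1: L[0][0] = √(4) = 2.
  L[1][0] = (-2) / L[0][0] = -1.
Step 2: L[1][1] = √(9) = 3.
  L[2][0] = (4) / L[0][0] = 2.
  L[2][1] = (9) / L[1][1] = 3.
Step 3: L[2][2] = √(16) = 4.
  L[3][0] = (4) / L[0][0] = 2.
  L[3][1] = (6) / L[1][1] = 2.
  L[3][2] = (4) / L[2][2] = 1.
Step 4: L[3][3] = √(4) = 2.

L[2][0] = 2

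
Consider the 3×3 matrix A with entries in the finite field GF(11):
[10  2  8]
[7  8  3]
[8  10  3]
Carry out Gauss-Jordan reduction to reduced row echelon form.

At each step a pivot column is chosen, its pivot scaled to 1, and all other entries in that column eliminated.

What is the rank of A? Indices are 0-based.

[1] R0 /= 10  ⇒  (1, 9, 3)
     R1 -= 7·R0  ⇒  (0, 0, 4)
     R2 -= 8·R0  ⇒  (0, 4, 1)
[2] R1 <-> R2
[2] R1 /= 4  ⇒  (0, 1, 3)
     R0 -= 9·R1  ⇒  (1, 0, 9)
[3] R2 /= 4  ⇒  (0, 0, 1)
     R0 -= 9·R2  ⇒  (1, 0, 0)
     R1 -= 3·R2  ⇒  (0, 1, 0)

rank = 3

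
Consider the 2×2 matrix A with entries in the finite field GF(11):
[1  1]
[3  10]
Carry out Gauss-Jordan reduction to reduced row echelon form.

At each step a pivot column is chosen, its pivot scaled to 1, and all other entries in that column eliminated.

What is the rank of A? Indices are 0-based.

pivot(0,0)=1: scale R0 → (1, 1)
  clear (1,0): R1 −= (3)R0 → (0, 7)
pivot(1,1)=7: scale R1 → (0, 1)
  clear (0,1): R0 −= (1)R1 → (1, 0)

rank = 2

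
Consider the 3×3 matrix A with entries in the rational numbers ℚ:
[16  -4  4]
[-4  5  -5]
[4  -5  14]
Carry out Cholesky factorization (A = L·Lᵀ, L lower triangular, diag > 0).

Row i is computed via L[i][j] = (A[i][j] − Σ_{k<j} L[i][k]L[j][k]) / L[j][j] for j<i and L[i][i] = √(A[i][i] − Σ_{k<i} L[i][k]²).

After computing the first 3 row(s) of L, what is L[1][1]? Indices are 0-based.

L[1][1] = 2

Step 1: L[0][0] = √(16) = 4.
  L[1][0] = (-4) / L[0][0] = -1.
Step 2: L[1][1] = √(4) = 2.
  L[2][0] = (4) / L[0][0] = 1.
  L[2][1] = (-4) / L[1][1] = -2.
Step 3: L[2][2] = √(9) = 3.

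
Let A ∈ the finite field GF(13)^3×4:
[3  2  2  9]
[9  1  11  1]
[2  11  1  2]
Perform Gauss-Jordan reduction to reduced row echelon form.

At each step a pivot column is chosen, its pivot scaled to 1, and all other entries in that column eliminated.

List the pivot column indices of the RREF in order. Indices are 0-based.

pivot(0,0)=3: scale R0 → (1, 5, 5, 3)
  clear (1,0): R1 −= (9)R0 → (0, 8, 5, 0)
  clear (2,0): R2 −= (2)R0 → (0, 1, 4, 9)
pivot(1,1)=8: scale R1 → (0, 1, 12, 0)
  clear (0,1): R0 −= (5)R1 → (1, 0, 10, 3)
  clear (2,1): R2 −= (1)R1 → (0, 0, 5, 9)
pivot(2,2)=5: scale R2 → (0, 0, 1, 7)
  clear (0,2): R0 −= (10)R2 → (1, 0, 0, 11)
  clear (1,2): R1 −= (12)R2 → (0, 1, 0, 7)

pivot columns: 0, 1, 2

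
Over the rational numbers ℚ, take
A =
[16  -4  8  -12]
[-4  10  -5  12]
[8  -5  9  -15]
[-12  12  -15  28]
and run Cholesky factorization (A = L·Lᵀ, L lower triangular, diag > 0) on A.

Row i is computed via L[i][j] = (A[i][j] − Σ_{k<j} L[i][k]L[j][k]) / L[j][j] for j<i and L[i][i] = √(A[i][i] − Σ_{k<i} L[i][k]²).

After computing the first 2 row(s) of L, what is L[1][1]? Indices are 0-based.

L[1][1] = 3

Step 1: L[0][0] = √(16) = 4.
  L[1][0] = (-4) / L[0][0] = -1.
Step 2: L[1][1] = √(9) = 3.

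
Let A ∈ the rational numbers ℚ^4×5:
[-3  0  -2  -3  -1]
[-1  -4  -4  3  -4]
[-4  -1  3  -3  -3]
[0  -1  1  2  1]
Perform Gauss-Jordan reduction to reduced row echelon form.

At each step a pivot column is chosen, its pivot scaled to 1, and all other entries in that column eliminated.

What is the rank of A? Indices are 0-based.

step 1: normalize row 0 (÷-3) = (1, 0, 2/3, 1, 1/3)
  row 1: subtract -1×row0 = (0, -4, -10/3, 4, -11/3)
  row 2: subtract -4×row0 = (0, -1, 17/3, 1, -5/3)
step 2: normalize row 1 (÷-4) = (0, 1, 5/6, -1, 11/12)
  row 2: subtract -1×row1 = (0, 0, 13/2, 0, -3/4)
  row 3: subtract -1×row1 = (0, 0, 11/6, 1, 23/12)
step 3: normalize row 2 (÷13/2) = (0, 0, 1, 0, -3/26)
  row 0: subtract 2/3×row2 = (1, 0, 0, 1, 16/39)
  row 1: subtract 5/6×row2 = (0, 1, 0, -1, 79/78)
  row 3: subtract 11/6×row2 = (0, 0, 0, 1, 83/39)
step 4: normalize row 3 (÷1) = (0, 0, 0, 1, 83/39)
  row 0: subtract 1×row3 = (1, 0, 0, 0, -67/39)
  row 1: subtract -1×row3 = (0, 1, 0, 0, 245/78)

rank = 4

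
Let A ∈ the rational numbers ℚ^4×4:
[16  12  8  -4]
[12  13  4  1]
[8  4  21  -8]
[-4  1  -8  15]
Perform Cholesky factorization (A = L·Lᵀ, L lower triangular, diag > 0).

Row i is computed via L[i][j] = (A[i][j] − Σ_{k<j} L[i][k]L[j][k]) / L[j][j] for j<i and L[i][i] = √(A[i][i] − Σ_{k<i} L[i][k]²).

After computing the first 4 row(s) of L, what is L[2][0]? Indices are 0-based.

L[2][0] = 2

Step 1: L[0][0] = √(16) = 4.
  L[1][0] = (12) / L[0][0] = 3.
Step 2: L[1][1] = √(4) = 2.
  L[2][0] = (8) / L[0][0] = 2.
  L[2][1] = (-2) / L[1][1] = -1.
Step 3: L[2][2] = √(16) = 4.
  L[3][0] = (-4) / L[0][0] = -1.
  L[3][1] = (4) / L[1][1] = 2.
  L[3][2] = (-4) / L[2][2] = -1.
Step 4: L[3][3] = √(9) = 3.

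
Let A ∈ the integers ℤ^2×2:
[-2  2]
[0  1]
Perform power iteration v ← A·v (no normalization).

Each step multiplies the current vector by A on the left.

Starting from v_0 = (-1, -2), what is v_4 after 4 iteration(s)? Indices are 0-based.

v_4 = (4, -2)

v_0 = (-1, -2).
v_1 = A·v_0 = (-2, -2).
v_2 = A·v_1 = (0, -2).
v_3 = A·v_2 = (-4, -2).
v_4 = A·v_3 = (4, -2).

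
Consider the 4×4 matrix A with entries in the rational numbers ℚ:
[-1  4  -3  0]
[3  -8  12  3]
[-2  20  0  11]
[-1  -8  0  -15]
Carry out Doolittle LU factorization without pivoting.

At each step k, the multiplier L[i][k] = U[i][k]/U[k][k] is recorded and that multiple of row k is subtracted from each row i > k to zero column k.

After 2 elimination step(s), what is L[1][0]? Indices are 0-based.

k=0: U[0][0]=-1
  eliminate (1,0): mult=-3, new row 1: (0, 4, 3, 3); set L[1][0]=-3
  eliminate (2,0): mult=2, new row 2: (0, 12, 6, 11); set L[2][0]=2
  eliminate (3,0): mult=1, new row 3: (0, -12, 3, -15); set L[3][0]=1
k=1: U[1][1]=4
  eliminate (2,1): mult=3, new row 2: (0, 0, -3, 2); set L[2][1]=3
  eliminate (3,1): mult=-3, new row 3: (0, 0, 12, -6); set L[3][1]=-3

L[1][0] = -3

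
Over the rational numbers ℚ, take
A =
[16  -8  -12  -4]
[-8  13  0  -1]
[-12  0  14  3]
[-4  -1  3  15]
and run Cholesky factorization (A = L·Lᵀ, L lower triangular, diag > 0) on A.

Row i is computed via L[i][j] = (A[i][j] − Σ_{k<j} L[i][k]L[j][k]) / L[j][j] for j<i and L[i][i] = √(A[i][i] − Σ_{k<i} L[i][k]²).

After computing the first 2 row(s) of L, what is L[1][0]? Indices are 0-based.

L[1][0] = -2

Step 1: L[0][0] = √(16) = 4.
  L[1][0] = (-8) / L[0][0] = -2.
Step 2: L[1][1] = √(9) = 3.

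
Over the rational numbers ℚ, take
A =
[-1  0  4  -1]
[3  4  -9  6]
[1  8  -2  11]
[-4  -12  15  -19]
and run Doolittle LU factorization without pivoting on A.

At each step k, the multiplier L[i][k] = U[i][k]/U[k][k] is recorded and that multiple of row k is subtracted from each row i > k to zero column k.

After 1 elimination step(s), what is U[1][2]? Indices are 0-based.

[col 0] pivot -1
  R1 -= -3*R0 → (0, 4, 3, 3)  (L[1][0] := -3)
  R2 -= -1*R0 → (0, 8, 2, 10)  (L[2][0] := -1)
  R3 -= 4*R0 → (0, -12, -1, -15)  (L[3][0] := 4)

U[1][2] = 3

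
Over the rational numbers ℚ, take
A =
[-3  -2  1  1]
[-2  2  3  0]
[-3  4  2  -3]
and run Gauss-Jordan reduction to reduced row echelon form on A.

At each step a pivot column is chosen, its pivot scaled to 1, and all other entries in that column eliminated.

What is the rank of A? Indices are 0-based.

step 1: normalize row 0 (÷-3) = (1, 2/3, -1/3, -1/3)
  row 1: subtract -2×row0 = (0, 10/3, 7/3, -2/3)
  row 2: subtract -3×row0 = (0, 6, 1, -4)
step 2: normalize row 1 (÷10/3) = (0, 1, 7/10, -1/5)
  row 0: subtract 2/3×row1 = (1, 0, -4/5, -1/5)
  row 2: subtract 6×row1 = (0, 0, -16/5, -14/5)
step 3: normalize row 2 (÷-16/5) = (0, 0, 1, 7/8)
  row 0: subtract -4/5×row2 = (1, 0, 0, 1/2)
  row 1: subtract 7/10×row2 = (0, 1, 0, -13/16)

rank = 3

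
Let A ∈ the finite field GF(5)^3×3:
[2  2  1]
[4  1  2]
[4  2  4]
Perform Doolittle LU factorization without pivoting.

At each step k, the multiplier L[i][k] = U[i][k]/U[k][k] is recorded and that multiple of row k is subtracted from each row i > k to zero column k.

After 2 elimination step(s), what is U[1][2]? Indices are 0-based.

U[1][2] = 0

Step 1: pivot at (0,0) is 2.
  row1 ← row1 − (2)·row0  ⇒  L[1][0]=2, U row1=(0, 2, 0)
  row2 ← row2 − (2)·row0  ⇒  L[2][0]=2, U row2=(0, 3, 2)
Step 2: pivot at (1,1) is 2.
  row2 ← row2 − (4)·row1  ⇒  L[2][1]=4, U row2=(0, 0, 2)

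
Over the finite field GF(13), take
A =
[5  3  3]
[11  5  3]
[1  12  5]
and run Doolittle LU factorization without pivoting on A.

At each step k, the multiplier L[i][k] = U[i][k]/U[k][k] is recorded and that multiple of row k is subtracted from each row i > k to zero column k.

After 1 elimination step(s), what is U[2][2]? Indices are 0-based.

Step 1: pivot at (0,0) is 5.
  row1 ← row1 − (10)·row0  ⇒  L[1][0]=10, U row1=(0, 1, 12)
  row2 ← row2 − (8)·row0  ⇒  L[2][0]=8, U row2=(0, 1, 7)

U[2][2] = 7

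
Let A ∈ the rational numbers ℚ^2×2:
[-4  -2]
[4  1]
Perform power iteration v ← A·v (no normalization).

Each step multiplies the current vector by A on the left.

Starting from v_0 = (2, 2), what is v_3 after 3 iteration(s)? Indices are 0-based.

v_0 = (2, 2).
v_1 = A·v_0 = (-12, 10).
v_2 = A·v_1 = (28, -38).
v_3 = A·v_2 = (-36, 74).

v_3 = (-36, 74)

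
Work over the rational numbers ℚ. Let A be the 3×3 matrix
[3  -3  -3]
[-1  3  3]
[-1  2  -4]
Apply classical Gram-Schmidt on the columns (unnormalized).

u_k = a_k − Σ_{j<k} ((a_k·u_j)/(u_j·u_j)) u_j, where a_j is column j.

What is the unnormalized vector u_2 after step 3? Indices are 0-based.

Step 1: u_0 = a_0 = (3, -1, -1).
Step 2: u_1 = a_1 − (-14/11)·u_0 = (9/11, 19/11, 8/11).
Step 3: u_2 = a_2 − (-8/11)·u_0 − (-1/23)·u_1 = (-18/23, 54/23, -108/23).

u_2 = (-18/23, 54/23, -108/23)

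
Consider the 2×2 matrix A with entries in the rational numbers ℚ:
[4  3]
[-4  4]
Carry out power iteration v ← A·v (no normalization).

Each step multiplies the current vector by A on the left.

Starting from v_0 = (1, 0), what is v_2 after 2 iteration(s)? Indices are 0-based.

v_2 = (4, -32)

v_0 = (1, 0).
v_1 = A·v_0 = (4, -4).
v_2 = A·v_1 = (4, -32).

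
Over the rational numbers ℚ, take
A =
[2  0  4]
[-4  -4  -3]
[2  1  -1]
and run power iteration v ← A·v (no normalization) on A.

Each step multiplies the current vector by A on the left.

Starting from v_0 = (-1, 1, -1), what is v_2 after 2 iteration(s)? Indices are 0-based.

v_2 = (-12, 12, -9)

v_0 = (-1, 1, -1).
v_1 = A·v_0 = (-6, 3, 0).
v_2 = A·v_1 = (-12, 12, -9).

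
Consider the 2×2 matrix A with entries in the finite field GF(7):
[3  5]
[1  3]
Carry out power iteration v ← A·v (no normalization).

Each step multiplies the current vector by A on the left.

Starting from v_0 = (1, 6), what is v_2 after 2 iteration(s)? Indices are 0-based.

v_2 = (5, 6)

v_0 = (1, 6).
v_1 = A·v_0 = (5, 5).
v_2 = A·v_1 = (5, 6).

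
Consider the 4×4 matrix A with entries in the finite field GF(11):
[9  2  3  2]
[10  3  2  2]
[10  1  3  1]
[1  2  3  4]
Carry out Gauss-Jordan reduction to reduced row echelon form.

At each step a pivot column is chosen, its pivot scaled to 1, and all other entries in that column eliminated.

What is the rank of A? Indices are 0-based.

[1] R0 /= 9  ⇒  (1, 10, 4, 10)
     R1 -= 10·R0  ⇒  (0, 2, 6, 1)
     R2 -= 10·R0  ⇒  (0, 0, 7, 0)
     R3 -= 1·R0  ⇒  (0, 3, 10, 5)
[2] R1 /= 2  ⇒  (0, 1, 3, 6)
     R0 -= 10·R1  ⇒  (1, 0, 7, 5)
     R3 -= 3·R1  ⇒  (0, 0, 1, 9)
[3] R2 /= 7  ⇒  (0, 0, 1, 0)
     R0 -= 7·R2  ⇒  (1, 0, 0, 5)
     R1 -= 3·R2  ⇒  (0, 1, 0, 6)
     R3 -= 1·R2  ⇒  (0, 0, 0, 9)
[4] R3 /= 9  ⇒  (0, 0, 0, 1)
     R0 -= 5·R3  ⇒  (1, 0, 0, 0)
     R1 -= 6·R3  ⇒  (0, 1, 0, 0)

rank = 4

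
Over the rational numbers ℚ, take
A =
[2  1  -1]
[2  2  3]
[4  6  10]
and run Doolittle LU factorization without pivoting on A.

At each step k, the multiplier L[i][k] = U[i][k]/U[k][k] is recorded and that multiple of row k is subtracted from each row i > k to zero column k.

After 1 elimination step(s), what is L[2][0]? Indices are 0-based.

L[2][0] = 2

[col 0] pivot 2
  R1 -= 1*R0 → (0, 1, 4)  (L[1][0] := 1)
  R2 -= 2*R0 → (0, 4, 12)  (L[2][0] := 2)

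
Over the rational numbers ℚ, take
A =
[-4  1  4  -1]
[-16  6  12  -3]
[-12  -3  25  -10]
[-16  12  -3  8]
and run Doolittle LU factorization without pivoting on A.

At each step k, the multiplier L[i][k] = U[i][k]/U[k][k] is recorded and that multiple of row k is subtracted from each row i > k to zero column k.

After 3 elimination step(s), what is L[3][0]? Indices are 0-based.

Step 1: pivot at (0,0) is -4.
  row1 ← row1 − (4)·row0  ⇒  L[1][0]=4, U row1=(0, 2, -4, 1)
  row2 ← row2 − (3)·row0  ⇒  L[2][0]=3, U row2=(0, -6, 13, -7)
  row3 ← row3 − (4)·row0  ⇒  L[3][0]=4, U row3=(0, 8, -19, 12)
Step 2: pivot at (1,1) is 2.
  row2 ← row2 − (-3)·row1  ⇒  L[2][1]=-3, U row2=(0, 0, 1, -4)
  row3 ← row3 − (4)·row1  ⇒  L[3][1]=4, U row3=(0, 0, -3, 8)
Step 3: pivot at (2,2) is 1.
  row3 ← row3 − (-3)·row2  ⇒  L[3][2]=-3, U row3=(0, 0, 0, -4)

L[3][0] = 4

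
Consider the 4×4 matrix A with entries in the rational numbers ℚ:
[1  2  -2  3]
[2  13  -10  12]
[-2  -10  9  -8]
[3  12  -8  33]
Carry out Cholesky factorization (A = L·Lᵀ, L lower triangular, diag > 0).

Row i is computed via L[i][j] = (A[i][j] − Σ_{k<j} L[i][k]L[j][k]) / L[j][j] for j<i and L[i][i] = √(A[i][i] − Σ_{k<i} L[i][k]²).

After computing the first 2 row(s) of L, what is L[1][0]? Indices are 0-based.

Step 1: L[0][0] = √(1) = 1.
  L[1][0] = (2) / L[0][0] = 2.
Step 2: L[1][1] = √(9) = 3.

L[1][0] = 2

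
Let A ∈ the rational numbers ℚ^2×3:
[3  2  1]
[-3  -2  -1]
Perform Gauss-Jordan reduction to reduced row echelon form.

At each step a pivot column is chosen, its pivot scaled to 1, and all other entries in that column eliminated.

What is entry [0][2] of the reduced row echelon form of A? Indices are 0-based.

[1] R0 /= 3  ⇒  (1, 2/3, 1/3)
     R1 -= -3·R0  ⇒  (0, 0, 0)
column 1 empty below row 1
column 2 empty below row 1

M[0][2] = 1/3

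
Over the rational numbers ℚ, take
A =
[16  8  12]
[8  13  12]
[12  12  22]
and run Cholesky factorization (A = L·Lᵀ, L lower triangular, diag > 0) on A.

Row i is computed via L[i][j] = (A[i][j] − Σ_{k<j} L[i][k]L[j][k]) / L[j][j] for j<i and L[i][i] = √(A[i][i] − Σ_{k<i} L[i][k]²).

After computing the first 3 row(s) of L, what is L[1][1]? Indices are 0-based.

L[1][1] = 3

Step 1: L[0][0] = √(16) = 4.
  L[1][0] = (8) / L[0][0] = 2.
Step 2: L[1][1] = √(9) = 3.
  L[2][0] = (12) / L[0][0] = 3.
  L[2][1] = (6) / L[1][1] = 2.
Step 3: L[2][2] = √(9) = 3.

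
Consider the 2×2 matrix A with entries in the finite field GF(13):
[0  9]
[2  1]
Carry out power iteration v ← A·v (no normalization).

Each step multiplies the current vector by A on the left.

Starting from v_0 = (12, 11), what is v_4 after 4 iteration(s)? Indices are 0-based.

v_4 = (6, 0)

v_0 = (12, 11).
v_1 = A·v_0 = (8, 9).
v_2 = A·v_1 = (3, 12).
v_3 = A·v_2 = (4, 5).
v_4 = A·v_3 = (6, 0).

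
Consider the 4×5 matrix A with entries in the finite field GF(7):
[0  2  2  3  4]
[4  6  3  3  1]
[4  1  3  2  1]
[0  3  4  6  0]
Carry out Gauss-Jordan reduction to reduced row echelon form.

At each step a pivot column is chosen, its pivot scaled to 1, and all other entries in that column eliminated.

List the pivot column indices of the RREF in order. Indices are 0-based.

step 1: exchange rows 0,1
step 1: normalize row 0 (÷4) = (1, 5, 6, 6, 2)
  row 2: subtract 4×row0 = (0, 2, 0, 6, 0)
step 2: normalize row 1 (÷2) = (0, 1, 1, 5, 2)
  row 0: subtract 5×row1 = (1, 0, 1, 2, 6)
  row 2: subtract 2×row1 = (0, 0, 5, 3, 3)
  row 3: subtract 3×row1 = (0, 0, 1, 5, 1)
step 3: normalize row 2 (÷5) = (0, 0, 1, 2, 2)
  row 0: subtract 1×row2 = (1, 0, 0, 0, 4)
  row 1: subtract 1×row2 = (0, 1, 0, 3, 0)
  row 3: subtract 1×row2 = (0, 0, 0, 3, 6)
step 4: normalize row 3 (÷3) = (0, 0, 0, 1, 2)
  row 1: subtract 3×row3 = (0, 1, 0, 0, 1)
  row 2: subtract 2×row3 = (0, 0, 1, 0, 5)

pivot columns: 0, 1, 2, 3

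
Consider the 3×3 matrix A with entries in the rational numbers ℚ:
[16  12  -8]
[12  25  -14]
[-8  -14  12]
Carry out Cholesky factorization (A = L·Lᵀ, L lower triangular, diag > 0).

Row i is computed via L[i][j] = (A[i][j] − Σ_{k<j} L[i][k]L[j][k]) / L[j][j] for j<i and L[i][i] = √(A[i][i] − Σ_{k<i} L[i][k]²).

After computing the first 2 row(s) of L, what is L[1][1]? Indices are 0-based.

Step 1: L[0][0] = √(16) = 4.
  L[1][0] = (12) / L[0][0] = 3.
Step 2: L[1][1] = √(16) = 4.

L[1][1] = 4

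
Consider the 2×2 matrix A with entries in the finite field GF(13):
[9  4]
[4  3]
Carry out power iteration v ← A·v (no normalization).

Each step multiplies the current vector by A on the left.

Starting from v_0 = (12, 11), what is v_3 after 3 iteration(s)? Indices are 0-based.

v_3 = (3, 0)

v_0 = (12, 11).
v_1 = A·v_0 = (9, 3).
v_2 = A·v_1 = (2, 6).
v_3 = A·v_2 = (3, 0).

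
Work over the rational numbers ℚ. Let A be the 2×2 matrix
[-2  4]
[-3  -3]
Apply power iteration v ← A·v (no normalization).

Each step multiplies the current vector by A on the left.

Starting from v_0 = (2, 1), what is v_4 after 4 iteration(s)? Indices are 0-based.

v_4 = (-252, -621)

v_0 = (2, 1).
v_1 = A·v_0 = (0, -9).
v_2 = A·v_1 = (-36, 27).
v_3 = A·v_2 = (180, 27).
v_4 = A·v_3 = (-252, -621).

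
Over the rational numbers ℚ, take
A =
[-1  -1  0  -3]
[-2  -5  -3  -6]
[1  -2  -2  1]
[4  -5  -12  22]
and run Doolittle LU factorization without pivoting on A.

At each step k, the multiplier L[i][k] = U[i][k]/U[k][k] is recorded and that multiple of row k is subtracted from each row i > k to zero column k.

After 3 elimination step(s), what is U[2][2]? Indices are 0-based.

k=0: U[0][0]=-1
  eliminate (1,0): mult=2, new row 1: (0, -3, -3, 0); set L[1][0]=2
  eliminate (2,0): mult=-1, new row 2: (0, -3, -2, -2); set L[2][0]=-1
  eliminate (3,0): mult=-4, new row 3: (0, -9, -12, 10); set L[3][0]=-4
k=1: U[1][1]=-3
  eliminate (2,1): mult=1, new row 2: (0, 0, 1, -2); set L[2][1]=1
  eliminate (3,1): mult=3, new row 3: (0, 0, -3, 10); set L[3][1]=3
k=2: U[2][2]=1
  eliminate (3,2): mult=-3, new row 3: (0, 0, 0, 4); set L[3][2]=-3

U[2][2] = 1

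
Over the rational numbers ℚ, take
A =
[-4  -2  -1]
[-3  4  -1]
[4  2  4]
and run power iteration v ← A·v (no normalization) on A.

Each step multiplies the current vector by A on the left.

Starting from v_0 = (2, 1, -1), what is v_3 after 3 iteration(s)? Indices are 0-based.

v_3 = (-148, -14, 106)

v_0 = (2, 1, -1).
v_1 = A·v_0 = (-9, -1, 6).
v_2 = A·v_1 = (32, 17, -14).
v_3 = A·v_2 = (-148, -14, 106).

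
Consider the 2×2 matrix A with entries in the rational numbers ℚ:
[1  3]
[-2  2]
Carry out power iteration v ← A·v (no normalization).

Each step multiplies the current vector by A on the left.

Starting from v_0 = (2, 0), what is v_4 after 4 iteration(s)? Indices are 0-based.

v_4 = (-58, 84)

v_0 = (2, 0).
v_1 = A·v_0 = (2, -4).
v_2 = A·v_1 = (-10, -12).
v_3 = A·v_2 = (-46, -4).
v_4 = A·v_3 = (-58, 84).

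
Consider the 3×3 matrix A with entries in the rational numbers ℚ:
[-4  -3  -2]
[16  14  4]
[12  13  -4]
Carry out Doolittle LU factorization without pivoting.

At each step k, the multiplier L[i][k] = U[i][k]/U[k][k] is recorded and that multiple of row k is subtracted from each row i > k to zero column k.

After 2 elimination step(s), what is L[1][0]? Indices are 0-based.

k=0: U[0][0]=-4
  eliminate (1,0): mult=-4, new row 1: (0, 2, -4); set L[1][0]=-4
  eliminate (2,0): mult=-3, new row 2: (0, 4, -10); set L[2][0]=-3
k=1: U[1][1]=2
  eliminate (2,1): mult=2, new row 2: (0, 0, -2); set L[2][1]=2

L[1][0] = -4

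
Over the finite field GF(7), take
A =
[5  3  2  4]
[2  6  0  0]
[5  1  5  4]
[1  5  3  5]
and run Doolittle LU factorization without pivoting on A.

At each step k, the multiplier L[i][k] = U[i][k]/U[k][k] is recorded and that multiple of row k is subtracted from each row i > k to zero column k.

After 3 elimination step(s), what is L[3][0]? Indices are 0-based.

[col 0] pivot 5
  R1 -= 6*R0 → (0, 2, 2, 4)  (L[1][0] := 6)
  R2 -= 1*R0 → (0, 5, 3, 0)  (L[2][0] := 1)
  R3 -= 3*R0 → (0, 3, 4, 0)  (L[3][0] := 3)
[col 1] pivot 2
  R2 -= 6*R1 → (0, 0, 5, 4)  (L[2][1] := 6)
  R3 -= 5*R1 → (0, 0, 1, 1)  (L[3][1] := 5)
[col 2] pivot 5
  R3 -= 3*R2 → (0, 0, 0, 3)  (L[3][2] := 3)

L[3][0] = 3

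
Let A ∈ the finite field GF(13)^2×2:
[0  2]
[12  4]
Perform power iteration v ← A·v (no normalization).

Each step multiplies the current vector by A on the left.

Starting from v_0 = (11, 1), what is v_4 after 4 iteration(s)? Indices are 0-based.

v_4 = (9, 0)

v_0 = (11, 1).
v_1 = A·v_0 = (2, 6).
v_2 = A·v_1 = (12, 9).
v_3 = A·v_2 = (5, 11).
v_4 = A·v_3 = (9, 0).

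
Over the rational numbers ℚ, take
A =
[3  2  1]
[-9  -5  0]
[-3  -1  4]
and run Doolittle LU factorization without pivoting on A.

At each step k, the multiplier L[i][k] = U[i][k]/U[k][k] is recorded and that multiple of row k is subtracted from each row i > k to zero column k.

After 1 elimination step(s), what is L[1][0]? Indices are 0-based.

k=0: U[0][0]=3
  eliminate (1,0): mult=-3, new row 1: (0, 1, 3); set L[1][0]=-3
  eliminate (2,0): mult=-1, new row 2: (0, 1, 5); set L[2][0]=-1

L[1][0] = -3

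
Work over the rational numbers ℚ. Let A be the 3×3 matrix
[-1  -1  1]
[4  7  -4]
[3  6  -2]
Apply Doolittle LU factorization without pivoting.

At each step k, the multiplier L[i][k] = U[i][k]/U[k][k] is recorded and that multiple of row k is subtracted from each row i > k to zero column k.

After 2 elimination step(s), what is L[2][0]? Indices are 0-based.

L[2][0] = -3

[col 0] pivot -1
  R1 -= -4*R0 → (0, 3, 0)  (L[1][0] := -4)
  R2 -= -3*R0 → (0, 3, 1)  (L[2][0] := -3)
[col 1] pivot 3
  R2 -= 1*R1 → (0, 0, 1)  (L[2][1] := 1)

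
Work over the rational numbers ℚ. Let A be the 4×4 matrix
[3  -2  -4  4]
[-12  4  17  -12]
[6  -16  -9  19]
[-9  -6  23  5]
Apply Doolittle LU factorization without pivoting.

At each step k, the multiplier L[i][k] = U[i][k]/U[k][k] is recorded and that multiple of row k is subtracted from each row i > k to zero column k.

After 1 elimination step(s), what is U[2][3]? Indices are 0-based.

U[2][3] = 11

Step 1: pivot at (0,0) is 3.
  row1 ← row1 − (-4)·row0  ⇒  L[1][0]=-4, U row1=(0, -4, 1, 4)
  row2 ← row2 − (2)·row0  ⇒  L[2][0]=2, U row2=(0, -12, -1, 11)
  row3 ← row3 − (-3)·row0  ⇒  L[3][0]=-3, U row3=(0, -12, 11, 17)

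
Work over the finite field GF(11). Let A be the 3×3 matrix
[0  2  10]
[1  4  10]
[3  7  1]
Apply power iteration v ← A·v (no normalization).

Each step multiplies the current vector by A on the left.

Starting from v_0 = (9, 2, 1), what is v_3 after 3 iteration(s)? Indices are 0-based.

v_0 = (9, 2, 1).
v_1 = A·v_0 = (3, 5, 9).
v_2 = A·v_1 = (1, 3, 9).
v_3 = A·v_2 = (8, 4, 0).

v_3 = (8, 4, 0)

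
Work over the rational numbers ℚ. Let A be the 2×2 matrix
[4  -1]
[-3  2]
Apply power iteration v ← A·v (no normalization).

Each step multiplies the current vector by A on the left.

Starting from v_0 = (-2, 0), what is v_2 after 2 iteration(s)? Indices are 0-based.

v_0 = (-2, 0).
v_1 = A·v_0 = (-8, 6).
v_2 = A·v_1 = (-38, 36).

v_2 = (-38, 36)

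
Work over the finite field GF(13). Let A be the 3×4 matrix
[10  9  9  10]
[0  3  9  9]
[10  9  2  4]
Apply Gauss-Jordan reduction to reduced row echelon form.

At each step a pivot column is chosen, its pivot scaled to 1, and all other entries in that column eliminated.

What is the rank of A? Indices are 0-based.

pivot(0,0)=10: scale R0 → (1, 10, 10, 1)
  clear (2,0): R2 −= (10)R0 → (0, 0, 6, 7)
pivot(1,1)=3: scale R1 → (0, 1, 3, 3)
  clear (0,1): R0 −= (10)R1 → (1, 0, 6, 10)
pivot(2,2)=6: scale R2 → (0, 0, 1, 12)
  clear (0,2): R0 −= (6)R2 → (1, 0, 0, 3)
  clear (1,2): R1 −= (3)R2 → (0, 1, 0, 6)

rank = 3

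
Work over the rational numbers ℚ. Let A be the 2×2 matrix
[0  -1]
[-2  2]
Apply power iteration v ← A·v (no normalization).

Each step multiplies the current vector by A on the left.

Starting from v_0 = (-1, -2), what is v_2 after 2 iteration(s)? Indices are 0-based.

v_0 = (-1, -2).
v_1 = A·v_0 = (2, -2).
v_2 = A·v_1 = (2, -8).

v_2 = (2, -8)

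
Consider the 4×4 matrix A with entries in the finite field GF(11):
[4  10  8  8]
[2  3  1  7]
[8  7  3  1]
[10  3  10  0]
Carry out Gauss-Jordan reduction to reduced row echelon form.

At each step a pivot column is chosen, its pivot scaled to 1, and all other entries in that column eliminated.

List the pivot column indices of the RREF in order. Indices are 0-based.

[1] R0 /= 4  ⇒  (1, 8, 2, 2)
     R1 -= 2·R0  ⇒  (0, 9, 8, 3)
     R2 -= 8·R0  ⇒  (0, 9, 9, 7)
     R3 -= 10·R0  ⇒  (0, 0, 1, 2)
[2] R1 /= 9  ⇒  (0, 1, 7, 4)
     R0 -= 8·R1  ⇒  (1, 0, 1, 3)
     R2 -= 9·R1  ⇒  (0, 0, 1, 4)
[3] R2 /= 1  ⇒  (0, 0, 1, 4)
     R0 -= 1·R2  ⇒  (1, 0, 0, 10)
     R1 -= 7·R2  ⇒  (0, 1, 0, 9)
     R3 -= 1·R2  ⇒  (0, 0, 0, 9)
[4] R3 /= 9  ⇒  (0, 0, 0, 1)
     R0 -= 10·R3  ⇒  (1, 0, 0, 0)
     R1 -= 9·R3  ⇒  (0, 1, 0, 0)
     R2 -= 4·R3  ⇒  (0, 0, 1, 0)

pivot columns: 0, 1, 2, 3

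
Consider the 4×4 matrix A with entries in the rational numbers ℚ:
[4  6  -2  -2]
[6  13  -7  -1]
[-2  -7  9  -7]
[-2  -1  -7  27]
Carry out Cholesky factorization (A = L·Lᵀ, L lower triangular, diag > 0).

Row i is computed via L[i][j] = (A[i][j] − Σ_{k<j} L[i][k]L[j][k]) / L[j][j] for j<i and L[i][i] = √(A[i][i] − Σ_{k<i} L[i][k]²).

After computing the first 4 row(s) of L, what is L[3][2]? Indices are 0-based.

L[3][2] = -3

Step 1: L[0][0] = √(4) = 2.
  L[1][0] = (6) / L[0][0] = 3.
Step 2: L[1][1] = √(4) = 2.
  L[2][0] = (-2) / L[0][0] = -1.
  L[2][1] = (-4) / L[1][1] = -2.
Step 3: L[2][2] = √(4) = 2.
  L[3][0] = (-2) / L[0][0] = -1.
  L[3][1] = (2) / L[1][1] = 1.
  L[3][2] = (-6) / L[2][2] = -3.
Step 4: L[3][3] = √(16) = 4.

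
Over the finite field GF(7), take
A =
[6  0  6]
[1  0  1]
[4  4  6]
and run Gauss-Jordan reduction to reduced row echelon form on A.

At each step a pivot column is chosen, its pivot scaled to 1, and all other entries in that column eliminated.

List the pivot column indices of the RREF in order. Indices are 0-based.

pivot columns: 0, 1

pivot(0,0)=6: scale R0 → (1, 0, 1)
  clear (1,0): R1 −= (1)R0 → (0, 0, 0)
  clear (2,0): R2 −= (4)R0 → (0, 4, 2)
pivot(1,1): swap R1↔R2
pivot(1,1)=4: scale R1 → (0, 1, 4)
col 2: no nonzero at/below row 2; advance.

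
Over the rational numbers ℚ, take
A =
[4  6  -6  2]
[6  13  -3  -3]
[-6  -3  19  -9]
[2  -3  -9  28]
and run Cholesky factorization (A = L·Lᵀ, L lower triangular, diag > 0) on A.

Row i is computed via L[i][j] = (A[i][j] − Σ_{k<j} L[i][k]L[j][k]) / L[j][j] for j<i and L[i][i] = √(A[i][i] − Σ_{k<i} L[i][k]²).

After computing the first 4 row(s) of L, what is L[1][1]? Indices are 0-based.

L[1][1] = 2

Step 1: L[0][0] = √(4) = 2.
  L[1][0] = (6) / L[0][0] = 3.
Step 2: L[1][1] = √(4) = 2.
  L[2][0] = (-6) / L[0][0] = -3.
  L[2][1] = (6) / L[1][1] = 3.
Step 3: L[2][2] = √(1) = 1.
  L[3][0] = (2) / L[0][0] = 1.
  L[3][1] = (-6) / L[1][1] = -3.
  L[3][2] = (3) / L[2][2] = 3.
Step 4: L[3][3] = √(9) = 3.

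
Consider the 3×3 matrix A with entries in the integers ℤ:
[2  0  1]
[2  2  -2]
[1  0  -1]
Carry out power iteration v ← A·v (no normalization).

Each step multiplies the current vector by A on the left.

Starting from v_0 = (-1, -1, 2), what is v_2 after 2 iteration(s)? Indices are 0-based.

v_2 = (-3, -10, 3)

v_0 = (-1, -1, 2).
v_1 = A·v_0 = (0, -8, -3).
v_2 = A·v_1 = (-3, -10, 3).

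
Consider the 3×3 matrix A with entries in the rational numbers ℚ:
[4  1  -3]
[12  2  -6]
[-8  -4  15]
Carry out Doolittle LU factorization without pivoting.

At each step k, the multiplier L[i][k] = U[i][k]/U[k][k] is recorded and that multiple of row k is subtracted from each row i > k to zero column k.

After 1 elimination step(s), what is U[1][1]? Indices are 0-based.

U[1][1] = -1

k=0: U[0][0]=4
  eliminate (1,0): mult=3, new row 1: (0, -1, 3); set L[1][0]=3
  eliminate (2,0): mult=-2, new row 2: (0, -2, 9); set L[2][0]=-2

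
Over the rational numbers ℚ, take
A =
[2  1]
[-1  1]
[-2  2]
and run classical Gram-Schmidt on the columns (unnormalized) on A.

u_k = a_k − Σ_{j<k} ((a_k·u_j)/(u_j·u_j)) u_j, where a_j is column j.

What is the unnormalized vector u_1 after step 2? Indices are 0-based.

Step 1: u_0 = a_0 = (2, -1, -2).
Step 2: u_1 = a_1 − (-1/3)·u_0 = (5/3, 2/3, 4/3).

u_1 = (5/3, 2/3, 4/3)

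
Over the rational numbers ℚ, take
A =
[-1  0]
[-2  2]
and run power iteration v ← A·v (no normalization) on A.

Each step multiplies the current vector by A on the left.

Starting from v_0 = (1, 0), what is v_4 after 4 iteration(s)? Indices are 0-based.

v_4 = (1, -10)

v_0 = (1, 0).
v_1 = A·v_0 = (-1, -2).
v_2 = A·v_1 = (1, -2).
v_3 = A·v_2 = (-1, -6).
v_4 = A·v_3 = (1, -10).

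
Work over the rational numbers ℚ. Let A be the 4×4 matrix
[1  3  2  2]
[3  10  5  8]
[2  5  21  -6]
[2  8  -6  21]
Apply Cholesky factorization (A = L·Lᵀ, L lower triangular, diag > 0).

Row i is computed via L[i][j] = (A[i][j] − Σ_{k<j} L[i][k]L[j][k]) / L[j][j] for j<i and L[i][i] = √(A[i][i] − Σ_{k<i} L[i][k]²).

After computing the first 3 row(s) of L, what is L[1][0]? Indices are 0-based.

L[1][0] = 3

Step 1: L[0][0] = √(1) = 1.
  L[1][0] = (3) / L[0][0] = 3.
Step 2: L[1][1] = √(1) = 1.
  L[2][0] = (2) / L[0][0] = 2.
  L[2][1] = (-1) / L[1][1] = -1.
Step 3: L[2][2] = √(16) = 4.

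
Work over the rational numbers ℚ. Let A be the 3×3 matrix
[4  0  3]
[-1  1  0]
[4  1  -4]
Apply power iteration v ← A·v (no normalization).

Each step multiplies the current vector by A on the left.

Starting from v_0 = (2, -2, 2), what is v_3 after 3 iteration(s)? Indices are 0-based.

v_0 = (2, -2, 2).
v_1 = A·v_0 = (14, -4, -2).
v_2 = A·v_1 = (50, -18, 60).
v_3 = A·v_2 = (380, -68, -58).

v_3 = (380, -68, -58)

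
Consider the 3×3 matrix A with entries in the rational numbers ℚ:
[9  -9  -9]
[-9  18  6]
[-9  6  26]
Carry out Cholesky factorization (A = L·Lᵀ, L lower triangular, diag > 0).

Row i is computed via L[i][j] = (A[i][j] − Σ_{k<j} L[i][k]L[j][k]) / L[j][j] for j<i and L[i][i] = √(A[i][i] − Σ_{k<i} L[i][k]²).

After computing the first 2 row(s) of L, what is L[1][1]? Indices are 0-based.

Step 1: L[0][0] = √(9) = 3.
  L[1][0] = (-9) / L[0][0] = -3.
Step 2: L[1][1] = √(9) = 3.

L[1][1] = 3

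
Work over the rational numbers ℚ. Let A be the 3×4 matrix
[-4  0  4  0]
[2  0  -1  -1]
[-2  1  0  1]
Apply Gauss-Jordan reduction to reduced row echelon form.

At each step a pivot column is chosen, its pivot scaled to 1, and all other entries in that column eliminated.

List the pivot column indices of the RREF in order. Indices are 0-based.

pivot columns: 0, 1, 2

step 1: normalize row 0 (÷-4) = (1, 0, -1, 0)
  row 1: subtract 2×row0 = (0, 0, 1, -1)
  row 2: subtract -2×row0 = (0, 1, -2, 1)
step 2: exchange rows 1,2
step 2: normalize row 1 (÷1) = (0, 1, -2, 1)
step 3: normalize row 2 (÷1) = (0, 0, 1, -1)
  row 0: subtract -1×row2 = (1, 0, 0, -1)
  row 1: subtract -2×row2 = (0, 1, 0, -1)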